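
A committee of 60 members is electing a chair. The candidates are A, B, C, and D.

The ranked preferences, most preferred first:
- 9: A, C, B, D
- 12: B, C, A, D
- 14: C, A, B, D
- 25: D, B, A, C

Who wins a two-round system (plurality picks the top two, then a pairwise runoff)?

Round 1 first-place votes: A 9, B 12, C 14, D 25. D and C advance.
Runoff: D is ranked above C on 25 ballots, C above D on 35.

C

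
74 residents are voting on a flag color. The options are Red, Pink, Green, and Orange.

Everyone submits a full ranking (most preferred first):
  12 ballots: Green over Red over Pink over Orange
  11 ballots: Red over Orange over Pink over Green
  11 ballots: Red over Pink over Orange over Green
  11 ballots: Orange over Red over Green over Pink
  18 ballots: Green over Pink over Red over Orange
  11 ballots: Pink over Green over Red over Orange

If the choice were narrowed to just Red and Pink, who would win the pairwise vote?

Red is ranked above Pink on 45 ballots; Pink above Red on 29.

Red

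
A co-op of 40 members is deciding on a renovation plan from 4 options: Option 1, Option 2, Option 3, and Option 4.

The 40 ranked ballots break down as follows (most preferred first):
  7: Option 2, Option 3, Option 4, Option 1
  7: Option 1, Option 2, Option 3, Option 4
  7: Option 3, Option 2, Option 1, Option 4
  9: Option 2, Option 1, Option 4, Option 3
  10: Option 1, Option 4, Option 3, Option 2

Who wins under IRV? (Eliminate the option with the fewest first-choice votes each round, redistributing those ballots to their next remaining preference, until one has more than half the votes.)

Round 1: Option 1 17, Option 2 16, Option 3 7, Option 4 0. Option 4 eliminated.
Round 2: Option 1 17, Option 2 16, Option 3 7. Option 3 eliminated.
Round 3: Option 1 17, Option 2 23. Option 2 has a majority (≥21).

Option 2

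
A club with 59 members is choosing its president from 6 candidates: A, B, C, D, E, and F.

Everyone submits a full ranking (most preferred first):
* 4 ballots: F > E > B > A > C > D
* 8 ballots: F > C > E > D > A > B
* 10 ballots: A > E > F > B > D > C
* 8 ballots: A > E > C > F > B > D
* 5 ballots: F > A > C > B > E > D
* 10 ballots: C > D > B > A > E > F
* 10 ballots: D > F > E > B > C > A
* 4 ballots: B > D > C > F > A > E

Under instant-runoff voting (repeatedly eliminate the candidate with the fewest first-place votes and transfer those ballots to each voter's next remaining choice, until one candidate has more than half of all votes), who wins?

D

Round 1: A 18, B 4, C 10, D 10, E 0, F 17. E eliminated.
Round 2: A 18, B 4, C 10, D 10, F 17. B eliminated.
Round 3: A 18, C 10, D 14, F 17. C eliminated.
Round 4: A 18, D 24, F 17. F eliminated.
Round 5: A 27, D 32. D has a majority (≥30).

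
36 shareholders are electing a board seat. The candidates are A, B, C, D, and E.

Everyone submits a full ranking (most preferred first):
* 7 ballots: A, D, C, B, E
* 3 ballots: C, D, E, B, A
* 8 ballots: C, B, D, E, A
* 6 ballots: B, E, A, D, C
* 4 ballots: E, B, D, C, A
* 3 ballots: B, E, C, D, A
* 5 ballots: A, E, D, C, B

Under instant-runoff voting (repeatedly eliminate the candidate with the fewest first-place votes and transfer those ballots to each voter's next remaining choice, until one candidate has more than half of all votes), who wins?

Round 1: A 12, B 9, C 11, D 0, E 4. D eliminated.
Round 2: A 12, B 9, C 11, E 4. E eliminated.
Round 3: A 12, B 13, C 11. C eliminated.
Round 4: A 12, B 24. B has a majority (≥19).

B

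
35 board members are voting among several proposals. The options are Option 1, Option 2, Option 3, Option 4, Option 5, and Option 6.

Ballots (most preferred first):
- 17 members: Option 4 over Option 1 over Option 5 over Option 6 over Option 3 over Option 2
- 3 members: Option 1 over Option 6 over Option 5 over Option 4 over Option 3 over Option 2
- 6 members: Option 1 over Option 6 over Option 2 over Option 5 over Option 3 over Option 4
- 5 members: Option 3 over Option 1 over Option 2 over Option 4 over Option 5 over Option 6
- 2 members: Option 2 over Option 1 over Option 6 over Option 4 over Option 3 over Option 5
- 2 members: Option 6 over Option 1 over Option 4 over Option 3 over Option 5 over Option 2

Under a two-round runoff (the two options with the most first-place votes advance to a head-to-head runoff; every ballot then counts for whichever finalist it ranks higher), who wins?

Round 1 first-place votes: Option 1 9, Option 2 2, Option 3 5, Option 4 17, Option 5 0, Option 6 2. Option 4 and Option 1 advance.
Runoff: Option 4 is ranked above Option 1 on 17 ballots, Option 1 above Option 4 on 18.

Option 1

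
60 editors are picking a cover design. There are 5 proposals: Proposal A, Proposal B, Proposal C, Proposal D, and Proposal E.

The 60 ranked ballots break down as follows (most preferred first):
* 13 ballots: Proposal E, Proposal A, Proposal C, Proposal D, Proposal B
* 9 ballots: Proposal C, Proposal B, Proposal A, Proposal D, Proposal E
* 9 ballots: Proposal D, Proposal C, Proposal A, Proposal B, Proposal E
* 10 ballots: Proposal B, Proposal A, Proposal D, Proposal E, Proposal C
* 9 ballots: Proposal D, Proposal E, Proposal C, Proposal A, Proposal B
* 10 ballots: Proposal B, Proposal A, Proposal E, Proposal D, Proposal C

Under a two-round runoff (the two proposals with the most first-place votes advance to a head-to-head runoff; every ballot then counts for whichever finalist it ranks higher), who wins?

Round 1 first-place votes: Proposal A 0, Proposal B 20, Proposal C 9, Proposal D 18, Proposal E 13. Proposal B and Proposal D advance.
Runoff: Proposal B is ranked above Proposal D on 29 ballots, Proposal D above Proposal B on 31.

Proposal D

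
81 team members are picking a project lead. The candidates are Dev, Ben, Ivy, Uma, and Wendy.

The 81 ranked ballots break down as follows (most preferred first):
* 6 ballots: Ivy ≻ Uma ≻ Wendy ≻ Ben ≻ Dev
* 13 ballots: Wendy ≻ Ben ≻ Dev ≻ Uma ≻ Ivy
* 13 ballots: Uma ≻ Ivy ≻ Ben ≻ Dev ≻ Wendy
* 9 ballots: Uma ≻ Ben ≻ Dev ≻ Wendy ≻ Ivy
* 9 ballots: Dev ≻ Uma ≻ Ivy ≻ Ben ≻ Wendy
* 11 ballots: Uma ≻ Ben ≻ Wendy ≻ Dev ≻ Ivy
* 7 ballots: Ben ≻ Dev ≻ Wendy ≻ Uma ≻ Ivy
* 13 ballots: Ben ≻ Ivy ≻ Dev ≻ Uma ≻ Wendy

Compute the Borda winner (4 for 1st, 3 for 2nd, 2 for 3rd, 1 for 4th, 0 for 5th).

Dev: 6×0 + 13×2 + 13×1 + 9×2 + 9×4 + 11×1 + 7×3 + 13×2 = 151
Ben: 6×1 + 13×3 + 13×2 + 9×3 + 9×1 + 11×3 + 7×4 + 13×4 = 220
Ivy: 6×4 + 13×0 + 13×3 + 9×0 + 9×2 + 11×0 + 7×0 + 13×3 = 120
Uma: 6×3 + 13×1 + 13×4 + 9×4 + 9×3 + 11×4 + 7×1 + 13×1 = 210
Wendy: 6×2 + 13×4 + 13×0 + 9×1 + 9×0 + 11×2 + 7×2 + 13×0 = 109

Ben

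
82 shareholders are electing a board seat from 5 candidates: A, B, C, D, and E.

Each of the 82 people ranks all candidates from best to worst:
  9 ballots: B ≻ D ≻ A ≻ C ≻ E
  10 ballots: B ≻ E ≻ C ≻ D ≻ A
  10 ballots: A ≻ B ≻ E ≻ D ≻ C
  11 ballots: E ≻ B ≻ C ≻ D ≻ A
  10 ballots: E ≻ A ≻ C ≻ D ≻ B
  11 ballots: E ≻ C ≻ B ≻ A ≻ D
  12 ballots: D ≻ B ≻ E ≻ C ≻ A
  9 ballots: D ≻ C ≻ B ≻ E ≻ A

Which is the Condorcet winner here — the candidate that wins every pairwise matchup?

B vs A: 62–20
B vs C: 52–30
B vs D: 51–31
B vs E: 50–32
B beats every other candidate.

B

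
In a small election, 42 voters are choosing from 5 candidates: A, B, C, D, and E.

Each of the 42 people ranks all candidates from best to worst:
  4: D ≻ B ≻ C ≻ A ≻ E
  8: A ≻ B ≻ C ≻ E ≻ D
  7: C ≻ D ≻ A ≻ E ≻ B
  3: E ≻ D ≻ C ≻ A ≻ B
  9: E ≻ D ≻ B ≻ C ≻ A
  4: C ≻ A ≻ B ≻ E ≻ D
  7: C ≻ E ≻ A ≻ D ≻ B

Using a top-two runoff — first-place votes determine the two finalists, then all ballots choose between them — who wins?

C

Round 1 first-place votes: A 8, B 0, C 18, D 4, E 12. C and E advance.
Runoff: C is ranked above E on 30 ballots, E above C on 12.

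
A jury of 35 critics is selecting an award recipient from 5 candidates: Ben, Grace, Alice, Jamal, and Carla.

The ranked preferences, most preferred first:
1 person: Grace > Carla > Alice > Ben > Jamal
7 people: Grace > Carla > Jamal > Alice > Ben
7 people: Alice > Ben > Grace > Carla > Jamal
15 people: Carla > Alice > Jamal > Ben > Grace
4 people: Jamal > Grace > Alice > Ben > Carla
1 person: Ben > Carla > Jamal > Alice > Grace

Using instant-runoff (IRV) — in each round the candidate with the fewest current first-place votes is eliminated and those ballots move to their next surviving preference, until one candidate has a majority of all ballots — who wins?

Grace

Round 1: Ben 1, Grace 8, Alice 7, Jamal 4, Carla 15. Ben eliminated.
Round 2: Grace 8, Alice 7, Jamal 4, Carla 16. Jamal eliminated.
Round 3: Grace 12, Alice 7, Carla 16. Alice eliminated.
Round 4: Grace 19, Carla 16. Grace has a majority (≥18).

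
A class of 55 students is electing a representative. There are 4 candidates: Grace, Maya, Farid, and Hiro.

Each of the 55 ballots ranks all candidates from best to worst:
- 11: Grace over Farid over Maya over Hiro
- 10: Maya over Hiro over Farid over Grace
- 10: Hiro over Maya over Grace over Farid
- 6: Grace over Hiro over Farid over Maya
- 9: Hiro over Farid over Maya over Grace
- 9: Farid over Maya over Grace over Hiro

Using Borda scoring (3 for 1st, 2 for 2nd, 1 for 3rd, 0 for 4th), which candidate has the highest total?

Grace: 11×3 + 10×0 + 10×1 + 6×3 + 9×0 + 9×1 = 70
Maya: 11×1 + 10×3 + 10×2 + 6×0 + 9×1 + 9×2 = 88
Farid: 11×2 + 10×1 + 10×0 + 6×1 + 9×2 + 9×3 = 83
Hiro: 11×0 + 10×2 + 10×3 + 6×2 + 9×3 + 9×0 = 89

Hiro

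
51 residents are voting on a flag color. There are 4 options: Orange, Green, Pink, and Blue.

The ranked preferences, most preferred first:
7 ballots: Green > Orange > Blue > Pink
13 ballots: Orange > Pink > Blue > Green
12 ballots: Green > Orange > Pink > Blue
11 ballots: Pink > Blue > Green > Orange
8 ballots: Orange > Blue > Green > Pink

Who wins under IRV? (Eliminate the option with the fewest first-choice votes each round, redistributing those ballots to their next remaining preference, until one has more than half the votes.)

Round 1: Orange 21, Green 19, Pink 11, Blue 0. Blue eliminated.
Round 2: Orange 21, Green 19, Pink 11. Pink eliminated.
Round 3: Orange 21, Green 30. Green has a majority (≥26).

Green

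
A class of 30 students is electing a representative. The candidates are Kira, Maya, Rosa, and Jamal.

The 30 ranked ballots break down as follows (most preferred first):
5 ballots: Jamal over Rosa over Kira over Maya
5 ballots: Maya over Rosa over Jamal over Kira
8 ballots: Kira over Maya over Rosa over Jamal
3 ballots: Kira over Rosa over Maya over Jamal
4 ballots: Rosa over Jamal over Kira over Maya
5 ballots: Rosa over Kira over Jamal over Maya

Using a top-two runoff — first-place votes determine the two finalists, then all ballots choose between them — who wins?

Rosa

Round 1 first-place votes: Kira 11, Maya 5, Rosa 9, Jamal 5. Kira and Rosa advance.
Runoff: Kira is ranked above Rosa on 11 ballots, Rosa above Kira on 19.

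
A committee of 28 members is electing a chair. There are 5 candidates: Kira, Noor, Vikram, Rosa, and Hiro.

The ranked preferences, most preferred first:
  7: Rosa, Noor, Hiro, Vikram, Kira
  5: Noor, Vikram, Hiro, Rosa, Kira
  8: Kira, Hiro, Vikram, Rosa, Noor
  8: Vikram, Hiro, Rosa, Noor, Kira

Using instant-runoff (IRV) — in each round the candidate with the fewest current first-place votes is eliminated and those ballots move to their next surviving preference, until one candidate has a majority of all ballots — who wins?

Vikram

Round 1: Kira 8, Noor 5, Vikram 8, Rosa 7, Hiro 0. Hiro eliminated.
Round 2: Kira 8, Noor 5, Vikram 8, Rosa 7. Noor eliminated.
Round 3: Kira 8, Vikram 13, Rosa 7. Rosa eliminated.
Round 4: Kira 8, Vikram 20. Vikram has a majority (≥15).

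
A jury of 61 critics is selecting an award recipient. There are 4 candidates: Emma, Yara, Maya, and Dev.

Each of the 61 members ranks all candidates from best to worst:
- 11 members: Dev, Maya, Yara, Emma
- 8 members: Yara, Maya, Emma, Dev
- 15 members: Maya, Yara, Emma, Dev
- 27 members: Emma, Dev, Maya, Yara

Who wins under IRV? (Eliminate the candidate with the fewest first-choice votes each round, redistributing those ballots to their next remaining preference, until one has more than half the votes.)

Maya

Round 1: Emma 27, Yara 8, Maya 15, Dev 11. Yara eliminated.
Round 2: Emma 27, Maya 23, Dev 11. Dev eliminated.
Round 3: Emma 27, Maya 34. Maya has a majority (≥31).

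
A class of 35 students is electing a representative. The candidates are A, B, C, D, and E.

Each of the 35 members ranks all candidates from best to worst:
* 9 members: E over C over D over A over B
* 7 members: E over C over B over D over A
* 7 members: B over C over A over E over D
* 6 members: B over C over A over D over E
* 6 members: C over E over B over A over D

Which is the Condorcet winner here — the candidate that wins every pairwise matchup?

C

C vs A: 35–0
C vs B: 22–13
C vs D: 35–0
C vs E: 19–16
C beats every other candidate.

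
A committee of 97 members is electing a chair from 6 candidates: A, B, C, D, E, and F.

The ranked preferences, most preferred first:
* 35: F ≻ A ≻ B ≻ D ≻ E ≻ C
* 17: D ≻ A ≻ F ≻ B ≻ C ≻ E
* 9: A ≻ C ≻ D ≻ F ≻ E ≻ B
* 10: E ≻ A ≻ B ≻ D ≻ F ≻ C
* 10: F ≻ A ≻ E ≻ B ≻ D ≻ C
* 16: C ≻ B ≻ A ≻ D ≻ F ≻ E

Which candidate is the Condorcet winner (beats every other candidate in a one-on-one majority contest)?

A

A vs B: 81–16
A vs C: 81–16
A vs D: 80–17
A vs E: 87–10
A vs F: 52–45
A beats every other candidate.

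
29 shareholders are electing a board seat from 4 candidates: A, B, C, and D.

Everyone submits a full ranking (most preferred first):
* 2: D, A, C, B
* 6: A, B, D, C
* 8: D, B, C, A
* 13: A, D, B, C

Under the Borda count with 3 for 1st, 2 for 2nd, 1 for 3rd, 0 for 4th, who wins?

A: 2×2 + 6×3 + 8×0 + 13×3 = 61
B: 2×0 + 6×2 + 8×2 + 13×1 = 41
C: 2×1 + 6×0 + 8×1 + 13×0 = 10
D: 2×3 + 6×1 + 8×3 + 13×2 = 62

D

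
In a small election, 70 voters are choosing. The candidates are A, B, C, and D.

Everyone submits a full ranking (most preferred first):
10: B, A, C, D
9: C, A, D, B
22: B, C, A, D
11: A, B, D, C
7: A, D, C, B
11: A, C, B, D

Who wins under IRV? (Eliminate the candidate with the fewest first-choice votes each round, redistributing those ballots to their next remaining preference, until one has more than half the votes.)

A

Round 1: A 29, B 32, C 9, D 0. D eliminated.
Round 2: A 29, B 32, C 9. C eliminated.
Round 3: A 38, B 32. A has a majority (≥36).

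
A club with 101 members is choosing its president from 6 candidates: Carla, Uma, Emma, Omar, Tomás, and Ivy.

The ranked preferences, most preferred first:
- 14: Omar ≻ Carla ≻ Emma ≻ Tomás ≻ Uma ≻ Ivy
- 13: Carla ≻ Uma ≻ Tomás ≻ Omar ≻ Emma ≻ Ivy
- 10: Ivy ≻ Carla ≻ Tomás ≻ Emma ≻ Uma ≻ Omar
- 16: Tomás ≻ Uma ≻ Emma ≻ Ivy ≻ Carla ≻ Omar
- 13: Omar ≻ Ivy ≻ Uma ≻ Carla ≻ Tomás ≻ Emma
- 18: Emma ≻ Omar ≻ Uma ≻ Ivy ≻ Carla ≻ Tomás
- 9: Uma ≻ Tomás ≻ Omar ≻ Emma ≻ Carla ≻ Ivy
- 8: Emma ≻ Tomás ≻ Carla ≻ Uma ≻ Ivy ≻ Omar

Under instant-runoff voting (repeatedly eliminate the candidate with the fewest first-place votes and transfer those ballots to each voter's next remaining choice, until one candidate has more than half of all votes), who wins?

Round 1: Carla 13, Uma 9, Emma 26, Omar 27, Tomás 16, Ivy 10. Uma eliminated.
Round 2: Carla 13, Emma 26, Omar 27, Tomás 25, Ivy 10. Ivy eliminated.
Round 3: Carla 23, Emma 26, Omar 27, Tomás 25. Carla eliminated.
Round 4: Emma 26, Omar 27, Tomás 48. Emma eliminated.
Round 5: Omar 45, Tomás 56. Tomás has a majority (≥51).

Tomás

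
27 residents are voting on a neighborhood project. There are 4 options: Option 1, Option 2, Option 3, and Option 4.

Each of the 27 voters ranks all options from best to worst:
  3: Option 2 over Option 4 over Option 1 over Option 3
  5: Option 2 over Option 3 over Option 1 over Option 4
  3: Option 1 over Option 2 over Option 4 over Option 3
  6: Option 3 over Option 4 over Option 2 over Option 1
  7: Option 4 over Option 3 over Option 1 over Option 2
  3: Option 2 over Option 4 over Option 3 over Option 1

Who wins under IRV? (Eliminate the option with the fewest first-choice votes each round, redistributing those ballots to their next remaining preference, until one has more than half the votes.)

Round 1: Option 1 3, Option 2 11, Option 3 6, Option 4 7. Option 1 eliminated.
Round 2: Option 2 14, Option 3 6, Option 4 7. Option 2 has a majority (≥14).

Option 2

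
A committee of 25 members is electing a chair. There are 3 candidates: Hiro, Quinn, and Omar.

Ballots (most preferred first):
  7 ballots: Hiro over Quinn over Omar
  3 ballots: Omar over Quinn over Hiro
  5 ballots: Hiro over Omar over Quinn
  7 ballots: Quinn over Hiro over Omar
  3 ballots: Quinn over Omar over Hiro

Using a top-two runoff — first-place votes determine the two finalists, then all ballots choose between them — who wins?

Quinn

Round 1 first-place votes: Hiro 12, Quinn 10, Omar 3. Hiro and Quinn advance.
Runoff: Hiro is ranked above Quinn on 12 ballots, Quinn above Hiro on 13.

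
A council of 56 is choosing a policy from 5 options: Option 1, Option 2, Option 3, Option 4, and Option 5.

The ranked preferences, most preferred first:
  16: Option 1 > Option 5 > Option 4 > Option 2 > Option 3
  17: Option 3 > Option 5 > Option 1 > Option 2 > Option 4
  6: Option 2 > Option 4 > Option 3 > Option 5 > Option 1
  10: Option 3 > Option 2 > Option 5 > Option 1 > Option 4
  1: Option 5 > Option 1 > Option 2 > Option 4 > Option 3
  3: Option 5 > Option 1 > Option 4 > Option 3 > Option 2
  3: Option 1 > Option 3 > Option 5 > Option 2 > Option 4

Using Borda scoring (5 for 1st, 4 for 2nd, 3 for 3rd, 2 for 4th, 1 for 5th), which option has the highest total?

Option 5

Option 1: 16×5 + 17×3 + 6×1 + 10×2 + 1×4 + 3×4 + 3×5 = 188
Option 2: 16×2 + 17×2 + 6×5 + 10×4 + 1×3 + 3×1 + 3×2 = 148
Option 3: 16×1 + 17×5 + 6×3 + 10×5 + 1×1 + 3×2 + 3×4 = 188
Option 4: 16×3 + 17×1 + 6×4 + 10×1 + 1×2 + 3×3 + 3×1 = 113
Option 5: 16×4 + 17×4 + 6×2 + 10×3 + 1×5 + 3×5 + 3×3 = 203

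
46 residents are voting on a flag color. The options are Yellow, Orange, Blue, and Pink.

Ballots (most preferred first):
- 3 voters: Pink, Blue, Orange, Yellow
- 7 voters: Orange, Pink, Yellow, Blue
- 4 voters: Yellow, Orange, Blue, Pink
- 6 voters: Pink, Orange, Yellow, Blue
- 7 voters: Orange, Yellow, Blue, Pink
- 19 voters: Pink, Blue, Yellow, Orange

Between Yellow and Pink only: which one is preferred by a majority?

Yellow is ranked above Pink on 11 ballots; Pink above Yellow on 35.

Pink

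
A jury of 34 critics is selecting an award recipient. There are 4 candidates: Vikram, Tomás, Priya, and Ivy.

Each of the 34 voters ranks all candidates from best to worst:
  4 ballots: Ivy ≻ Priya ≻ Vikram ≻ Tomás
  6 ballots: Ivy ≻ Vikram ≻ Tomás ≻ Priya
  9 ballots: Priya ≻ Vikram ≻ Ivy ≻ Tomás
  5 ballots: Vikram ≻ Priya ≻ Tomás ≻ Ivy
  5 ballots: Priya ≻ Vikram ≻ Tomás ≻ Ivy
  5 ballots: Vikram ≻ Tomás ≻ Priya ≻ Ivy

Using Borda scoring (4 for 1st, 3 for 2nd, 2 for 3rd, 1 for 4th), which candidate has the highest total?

Vikram

Vikram: 4×2 + 6×3 + 9×3 + 5×4 + 5×3 + 5×4 = 108
Tomás: 4×1 + 6×2 + 9×1 + 5×2 + 5×2 + 5×3 = 60
Priya: 4×3 + 6×1 + 9×4 + 5×3 + 5×4 + 5×2 = 99
Ivy: 4×4 + 6×4 + 9×2 + 5×1 + 5×1 + 5×1 = 73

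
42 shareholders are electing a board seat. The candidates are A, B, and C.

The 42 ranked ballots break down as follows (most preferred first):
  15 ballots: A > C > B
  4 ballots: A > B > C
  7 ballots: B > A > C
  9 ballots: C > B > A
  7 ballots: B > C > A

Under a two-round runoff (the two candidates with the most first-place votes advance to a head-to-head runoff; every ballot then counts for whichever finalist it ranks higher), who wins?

Round 1 first-place votes: A 19, B 14, C 9. A and B advance.
Runoff: A is ranked above B on 19 ballots, B above A on 23.

B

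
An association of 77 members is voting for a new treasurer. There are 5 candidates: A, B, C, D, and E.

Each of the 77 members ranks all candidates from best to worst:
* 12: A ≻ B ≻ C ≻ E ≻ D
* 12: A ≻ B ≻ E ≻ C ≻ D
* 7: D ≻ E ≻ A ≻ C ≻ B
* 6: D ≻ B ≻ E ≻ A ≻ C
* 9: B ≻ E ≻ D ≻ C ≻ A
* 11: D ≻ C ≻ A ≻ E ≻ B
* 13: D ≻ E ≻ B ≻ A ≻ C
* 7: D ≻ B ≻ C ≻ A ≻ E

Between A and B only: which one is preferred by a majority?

A is ranked above B on 42 ballots; B above A on 35.

A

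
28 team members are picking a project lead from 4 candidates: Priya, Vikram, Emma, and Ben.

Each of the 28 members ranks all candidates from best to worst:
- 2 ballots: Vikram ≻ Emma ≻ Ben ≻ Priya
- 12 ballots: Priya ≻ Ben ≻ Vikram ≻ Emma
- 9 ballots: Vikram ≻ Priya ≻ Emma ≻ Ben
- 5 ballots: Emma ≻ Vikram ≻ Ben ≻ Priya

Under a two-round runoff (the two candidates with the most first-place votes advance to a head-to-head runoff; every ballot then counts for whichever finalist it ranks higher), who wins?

Round 1 first-place votes: Priya 12, Vikram 11, Emma 5, Ben 0. Priya and Vikram advance.
Runoff: Priya is ranked above Vikram on 12 ballots, Vikram above Priya on 16.

Vikram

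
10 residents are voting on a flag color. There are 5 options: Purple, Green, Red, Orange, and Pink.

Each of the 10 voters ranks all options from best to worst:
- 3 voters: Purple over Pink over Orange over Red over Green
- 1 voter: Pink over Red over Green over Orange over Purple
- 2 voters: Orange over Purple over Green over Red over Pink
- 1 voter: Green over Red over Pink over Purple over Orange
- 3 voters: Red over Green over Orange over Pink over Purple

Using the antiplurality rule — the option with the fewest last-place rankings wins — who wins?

Last-place votes: Purple 4, Green 3, Red 0, Orange 1, Pink 2.

Red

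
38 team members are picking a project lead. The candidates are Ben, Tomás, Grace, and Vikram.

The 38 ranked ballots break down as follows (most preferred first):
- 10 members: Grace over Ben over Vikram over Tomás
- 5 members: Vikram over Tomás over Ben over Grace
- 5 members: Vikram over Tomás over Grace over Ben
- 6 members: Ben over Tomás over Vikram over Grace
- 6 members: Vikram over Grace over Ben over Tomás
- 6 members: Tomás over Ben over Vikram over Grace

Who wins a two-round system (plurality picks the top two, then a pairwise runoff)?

Round 1 first-place votes: Ben 6, Tomás 6, Grace 10, Vikram 16. Vikram and Grace advance.
Runoff: Vikram is ranked above Grace on 28 ballots, Grace above Vikram on 10.

Vikram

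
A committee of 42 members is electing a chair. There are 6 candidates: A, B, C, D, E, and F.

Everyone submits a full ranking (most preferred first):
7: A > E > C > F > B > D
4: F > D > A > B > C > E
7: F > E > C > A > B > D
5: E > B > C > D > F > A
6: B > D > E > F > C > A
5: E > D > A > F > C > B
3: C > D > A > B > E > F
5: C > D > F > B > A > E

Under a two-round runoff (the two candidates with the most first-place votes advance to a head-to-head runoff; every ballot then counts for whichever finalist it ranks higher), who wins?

E

Round 1 first-place votes: A 7, B 6, C 8, D 0, E 10, F 11. F and E advance.
Runoff: F is ranked above E on 16 ballots, E above F on 26.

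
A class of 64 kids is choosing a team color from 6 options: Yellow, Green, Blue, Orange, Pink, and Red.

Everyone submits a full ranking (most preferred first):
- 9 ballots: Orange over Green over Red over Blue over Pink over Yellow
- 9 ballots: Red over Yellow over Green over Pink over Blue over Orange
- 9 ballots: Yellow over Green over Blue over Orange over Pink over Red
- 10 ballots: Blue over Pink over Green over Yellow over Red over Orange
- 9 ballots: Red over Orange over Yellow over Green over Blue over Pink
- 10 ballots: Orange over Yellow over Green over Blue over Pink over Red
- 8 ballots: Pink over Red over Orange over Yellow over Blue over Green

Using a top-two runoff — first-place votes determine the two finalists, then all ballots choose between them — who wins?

Red

Round 1 first-place votes: Yellow 9, Green 0, Blue 10, Orange 19, Pink 8, Red 18. Orange and Red advance.
Runoff: Orange is ranked above Red on 28 ballots, Red above Orange on 36.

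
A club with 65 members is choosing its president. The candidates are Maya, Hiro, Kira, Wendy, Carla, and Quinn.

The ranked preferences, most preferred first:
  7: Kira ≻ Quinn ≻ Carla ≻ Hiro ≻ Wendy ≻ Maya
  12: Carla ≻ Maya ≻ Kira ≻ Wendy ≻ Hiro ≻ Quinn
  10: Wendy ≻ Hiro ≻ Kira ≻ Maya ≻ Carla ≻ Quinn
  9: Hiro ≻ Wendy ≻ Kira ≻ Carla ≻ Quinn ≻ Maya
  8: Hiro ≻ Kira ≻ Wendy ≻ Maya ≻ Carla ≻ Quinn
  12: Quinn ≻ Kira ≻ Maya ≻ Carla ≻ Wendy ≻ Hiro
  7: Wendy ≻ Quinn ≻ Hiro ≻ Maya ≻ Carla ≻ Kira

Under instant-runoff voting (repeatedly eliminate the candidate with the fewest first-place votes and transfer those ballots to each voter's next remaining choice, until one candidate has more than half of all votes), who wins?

Round 1: Maya 0, Hiro 17, Kira 7, Wendy 17, Carla 12, Quinn 12. Maya eliminated.
Round 2: Hiro 17, Kira 7, Wendy 17, Carla 12, Quinn 12. Kira eliminated.
Round 3: Hiro 17, Wendy 17, Carla 12, Quinn 19. Carla eliminated.
Round 4: Hiro 17, Wendy 29, Quinn 19. Hiro eliminated.
Round 5: Wendy 46, Quinn 19. Wendy has a majority (≥33).

Wendy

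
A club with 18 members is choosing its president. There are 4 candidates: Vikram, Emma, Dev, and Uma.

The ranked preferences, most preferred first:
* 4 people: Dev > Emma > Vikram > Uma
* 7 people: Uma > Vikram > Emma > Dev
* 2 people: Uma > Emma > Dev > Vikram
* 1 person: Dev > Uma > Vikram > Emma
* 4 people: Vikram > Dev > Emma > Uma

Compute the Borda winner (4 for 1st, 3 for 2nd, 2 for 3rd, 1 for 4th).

Vikram: 4×2 + 7×3 + 2×1 + 1×2 + 4×4 = 49
Emma: 4×3 + 7×2 + 2×3 + 1×1 + 4×2 = 41
Dev: 4×4 + 7×1 + 2×2 + 1×4 + 4×3 = 43
Uma: 4×1 + 7×4 + 2×4 + 1×3 + 4×1 = 47

Vikram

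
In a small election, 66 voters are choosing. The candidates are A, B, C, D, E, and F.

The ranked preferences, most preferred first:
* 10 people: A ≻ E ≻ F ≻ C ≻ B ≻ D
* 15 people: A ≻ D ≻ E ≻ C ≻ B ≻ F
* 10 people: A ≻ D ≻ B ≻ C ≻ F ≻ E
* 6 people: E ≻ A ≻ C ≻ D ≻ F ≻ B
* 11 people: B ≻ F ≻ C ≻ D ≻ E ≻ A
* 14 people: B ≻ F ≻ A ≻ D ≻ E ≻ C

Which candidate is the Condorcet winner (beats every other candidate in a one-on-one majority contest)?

A

A vs B: 41–25
A vs C: 55–11
A vs D: 55–11
A vs E: 49–17
A vs F: 41–25
A beats every other candidate.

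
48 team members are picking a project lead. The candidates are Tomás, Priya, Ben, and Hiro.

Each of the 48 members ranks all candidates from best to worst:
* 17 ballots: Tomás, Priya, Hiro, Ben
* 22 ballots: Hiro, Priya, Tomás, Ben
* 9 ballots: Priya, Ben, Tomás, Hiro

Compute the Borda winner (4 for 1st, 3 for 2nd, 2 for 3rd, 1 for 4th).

Tomás: 17×4 + 22×2 + 9×2 = 130
Priya: 17×3 + 22×3 + 9×4 = 153
Ben: 17×1 + 22×1 + 9×3 = 66
Hiro: 17×2 + 22×4 + 9×1 = 131

Priya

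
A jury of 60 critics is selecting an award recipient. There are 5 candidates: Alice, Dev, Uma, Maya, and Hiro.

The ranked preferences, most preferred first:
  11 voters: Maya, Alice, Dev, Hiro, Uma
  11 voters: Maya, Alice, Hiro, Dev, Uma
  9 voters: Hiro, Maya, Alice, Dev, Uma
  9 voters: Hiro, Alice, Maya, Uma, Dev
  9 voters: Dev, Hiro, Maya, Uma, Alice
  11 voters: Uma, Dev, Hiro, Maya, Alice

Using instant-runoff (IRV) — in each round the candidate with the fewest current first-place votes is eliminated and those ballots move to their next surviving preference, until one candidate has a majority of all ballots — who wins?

Round 1: Alice 0, Dev 9, Uma 11, Maya 22, Hiro 18. Alice eliminated.
Round 2: Dev 9, Uma 11, Maya 22, Hiro 18. Dev eliminated.
Round 3: Uma 11, Maya 22, Hiro 27. Uma eliminated.
Round 4: Maya 22, Hiro 38. Hiro has a majority (≥31).

Hiro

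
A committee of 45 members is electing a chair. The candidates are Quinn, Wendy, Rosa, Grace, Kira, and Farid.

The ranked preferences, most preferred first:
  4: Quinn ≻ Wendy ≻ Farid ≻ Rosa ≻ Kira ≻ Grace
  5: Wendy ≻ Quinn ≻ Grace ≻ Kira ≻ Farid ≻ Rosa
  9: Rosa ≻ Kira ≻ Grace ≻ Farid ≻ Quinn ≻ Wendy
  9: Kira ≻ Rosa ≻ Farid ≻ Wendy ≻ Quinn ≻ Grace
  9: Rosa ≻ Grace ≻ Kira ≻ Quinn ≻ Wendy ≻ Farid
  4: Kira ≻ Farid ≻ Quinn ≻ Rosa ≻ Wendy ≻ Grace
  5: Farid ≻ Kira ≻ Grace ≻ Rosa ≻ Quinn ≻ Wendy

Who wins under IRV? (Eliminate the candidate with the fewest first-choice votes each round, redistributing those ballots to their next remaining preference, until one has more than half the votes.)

Round 1: Quinn 4, Wendy 5, Rosa 18, Grace 0, Kira 13, Farid 5. Grace eliminated.
Round 2: Quinn 4, Wendy 5, Rosa 18, Kira 13, Farid 5. Quinn eliminated.
Round 3: Wendy 9, Rosa 18, Kira 13, Farid 5. Farid eliminated.
Round 4: Wendy 9, Rosa 18, Kira 18. Wendy eliminated.
Round 5: Rosa 22, Kira 23. Kira has a majority (≥23).

Kira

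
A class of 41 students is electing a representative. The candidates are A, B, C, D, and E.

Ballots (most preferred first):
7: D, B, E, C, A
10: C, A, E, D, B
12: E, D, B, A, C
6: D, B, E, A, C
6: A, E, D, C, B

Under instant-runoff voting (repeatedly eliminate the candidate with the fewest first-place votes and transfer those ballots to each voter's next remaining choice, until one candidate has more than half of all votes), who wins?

E

Round 1: A 6, B 0, C 10, D 13, E 12. B eliminated.
Round 2: A 6, C 10, D 13, E 12. A eliminated.
Round 3: C 10, D 13, E 18. C eliminated.
Round 4: D 13, E 28. E has a majority (≥21).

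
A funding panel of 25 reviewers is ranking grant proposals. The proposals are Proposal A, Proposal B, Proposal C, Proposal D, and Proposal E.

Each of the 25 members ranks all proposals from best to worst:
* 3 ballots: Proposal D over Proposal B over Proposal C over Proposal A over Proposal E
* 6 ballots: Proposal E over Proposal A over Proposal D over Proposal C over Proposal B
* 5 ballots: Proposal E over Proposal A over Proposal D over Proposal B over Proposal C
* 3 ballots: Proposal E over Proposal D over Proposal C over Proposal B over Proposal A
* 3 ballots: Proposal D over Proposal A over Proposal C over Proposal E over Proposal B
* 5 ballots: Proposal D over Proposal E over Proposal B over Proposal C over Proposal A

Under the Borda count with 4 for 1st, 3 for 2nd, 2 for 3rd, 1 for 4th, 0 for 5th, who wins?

Proposal D

Proposal A: 3×1 + 6×3 + 5×3 + 3×0 + 3×3 + 5×0 = 45
Proposal B: 3×3 + 6×0 + 5×1 + 3×1 + 3×0 + 5×2 = 27
Proposal C: 3×2 + 6×1 + 5×0 + 3×2 + 3×2 + 5×1 = 29
Proposal D: 3×4 + 6×2 + 5×2 + 3×3 + 3×4 + 5×4 = 75
Proposal E: 3×0 + 6×4 + 5×4 + 3×4 + 3×1 + 5×3 = 74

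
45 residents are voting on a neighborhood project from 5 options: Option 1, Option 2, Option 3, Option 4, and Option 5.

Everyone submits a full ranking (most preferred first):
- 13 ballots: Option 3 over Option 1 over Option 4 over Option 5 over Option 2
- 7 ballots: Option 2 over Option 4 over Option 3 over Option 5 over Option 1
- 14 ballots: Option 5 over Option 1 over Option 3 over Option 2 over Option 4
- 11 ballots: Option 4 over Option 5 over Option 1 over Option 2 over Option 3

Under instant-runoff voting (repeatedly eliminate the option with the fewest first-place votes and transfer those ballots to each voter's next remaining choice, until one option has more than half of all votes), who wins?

Option 4

Round 1: Option 1 0, Option 2 7, Option 3 13, Option 4 11, Option 5 14. Option 1 eliminated.
Round 2: Option 2 7, Option 3 13, Option 4 11, Option 5 14. Option 2 eliminated.
Round 3: Option 3 13, Option 4 18, Option 5 14. Option 3 eliminated.
Round 4: Option 4 31, Option 5 14. Option 4 has a majority (≥23).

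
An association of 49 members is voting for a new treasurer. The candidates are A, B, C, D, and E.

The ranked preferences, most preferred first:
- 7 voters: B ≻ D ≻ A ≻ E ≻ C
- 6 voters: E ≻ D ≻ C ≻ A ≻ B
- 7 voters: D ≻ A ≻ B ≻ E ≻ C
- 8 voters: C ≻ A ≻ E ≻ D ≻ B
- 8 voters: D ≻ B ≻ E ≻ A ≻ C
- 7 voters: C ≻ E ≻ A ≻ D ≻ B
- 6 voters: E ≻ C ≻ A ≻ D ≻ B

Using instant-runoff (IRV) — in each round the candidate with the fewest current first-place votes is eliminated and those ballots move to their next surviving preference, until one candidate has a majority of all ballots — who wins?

D

Round 1: A 0, B 7, C 15, D 15, E 12. A eliminated.
Round 2: B 7, C 15, D 15, E 12. B eliminated.
Round 3: C 15, D 22, E 12. E eliminated.
Round 4: C 21, D 28. D has a majority (≥25).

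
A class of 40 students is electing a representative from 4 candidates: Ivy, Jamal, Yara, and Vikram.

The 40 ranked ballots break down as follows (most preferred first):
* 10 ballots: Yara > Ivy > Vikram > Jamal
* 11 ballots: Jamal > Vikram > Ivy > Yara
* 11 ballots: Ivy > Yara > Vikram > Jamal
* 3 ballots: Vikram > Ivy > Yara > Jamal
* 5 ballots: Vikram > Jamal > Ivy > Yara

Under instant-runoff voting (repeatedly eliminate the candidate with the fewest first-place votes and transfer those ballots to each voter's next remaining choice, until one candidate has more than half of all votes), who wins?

Round 1: Ivy 11, Jamal 11, Yara 10, Vikram 8. Vikram eliminated.
Round 2: Ivy 14, Jamal 16, Yara 10. Yara eliminated.
Round 3: Ivy 24, Jamal 16. Ivy has a majority (≥21).

Ivy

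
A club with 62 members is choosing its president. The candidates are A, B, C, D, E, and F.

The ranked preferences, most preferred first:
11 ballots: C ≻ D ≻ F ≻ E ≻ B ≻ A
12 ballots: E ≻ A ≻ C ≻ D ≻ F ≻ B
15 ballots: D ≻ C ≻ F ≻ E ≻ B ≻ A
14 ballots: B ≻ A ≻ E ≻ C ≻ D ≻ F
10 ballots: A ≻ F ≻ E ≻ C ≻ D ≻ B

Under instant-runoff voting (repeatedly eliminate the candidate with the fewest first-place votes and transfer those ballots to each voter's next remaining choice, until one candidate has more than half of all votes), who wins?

E

Round 1: A 10, B 14, C 11, D 15, E 12, F 0. F eliminated.
Round 2: A 10, B 14, C 11, D 15, E 12. A eliminated.
Round 3: B 14, C 11, D 15, E 22. C eliminated.
Round 4: B 14, D 26, E 22. B eliminated.
Round 5: D 26, E 36. E has a majority (≥32).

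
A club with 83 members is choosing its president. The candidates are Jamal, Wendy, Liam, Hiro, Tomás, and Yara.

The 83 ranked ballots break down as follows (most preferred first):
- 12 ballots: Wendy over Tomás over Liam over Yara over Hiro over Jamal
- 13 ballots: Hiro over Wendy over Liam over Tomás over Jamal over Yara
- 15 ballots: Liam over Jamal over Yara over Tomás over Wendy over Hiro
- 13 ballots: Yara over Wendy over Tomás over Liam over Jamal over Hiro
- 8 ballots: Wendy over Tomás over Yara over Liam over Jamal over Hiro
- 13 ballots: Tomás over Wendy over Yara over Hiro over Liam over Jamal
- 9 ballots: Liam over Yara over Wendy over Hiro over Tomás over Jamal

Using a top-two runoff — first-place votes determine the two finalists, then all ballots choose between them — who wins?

Wendy

Round 1 first-place votes: Jamal 0, Wendy 20, Liam 24, Hiro 13, Tomás 13, Yara 13. Liam and Wendy advance.
Runoff: Liam is ranked above Wendy on 24 ballots, Wendy above Liam on 59.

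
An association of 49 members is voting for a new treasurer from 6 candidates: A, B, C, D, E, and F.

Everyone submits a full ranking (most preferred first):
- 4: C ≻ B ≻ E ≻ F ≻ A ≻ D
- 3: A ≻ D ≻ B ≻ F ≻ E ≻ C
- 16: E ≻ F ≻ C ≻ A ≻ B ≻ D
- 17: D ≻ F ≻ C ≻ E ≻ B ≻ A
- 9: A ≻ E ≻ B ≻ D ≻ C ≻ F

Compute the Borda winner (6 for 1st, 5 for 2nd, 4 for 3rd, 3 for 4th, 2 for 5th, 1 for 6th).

E

A: 4×2 + 3×6 + 16×3 + 17×1 + 9×6 = 145
B: 4×5 + 3×4 + 16×2 + 17×2 + 9×4 = 134
C: 4×6 + 3×1 + 16×4 + 17×4 + 9×2 = 177
D: 4×1 + 3×5 + 16×1 + 17×6 + 9×3 = 164
E: 4×4 + 3×2 + 16×6 + 17×3 + 9×5 = 214
F: 4×3 + 3×3 + 16×5 + 17×5 + 9×1 = 195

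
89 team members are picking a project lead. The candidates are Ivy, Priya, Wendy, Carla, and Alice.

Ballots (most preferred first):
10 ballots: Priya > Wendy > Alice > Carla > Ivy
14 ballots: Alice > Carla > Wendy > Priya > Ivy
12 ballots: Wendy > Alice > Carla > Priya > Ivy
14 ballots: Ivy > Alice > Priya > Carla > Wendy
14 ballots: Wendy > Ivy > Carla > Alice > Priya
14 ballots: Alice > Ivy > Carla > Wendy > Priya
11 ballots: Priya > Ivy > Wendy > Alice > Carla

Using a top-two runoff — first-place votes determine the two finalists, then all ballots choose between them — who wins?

Round 1 first-place votes: Ivy 14, Priya 21, Wendy 26, Carla 0, Alice 28. Alice and Wendy advance.
Runoff: Alice is ranked above Wendy on 42 ballots, Wendy above Alice on 47.

Wendy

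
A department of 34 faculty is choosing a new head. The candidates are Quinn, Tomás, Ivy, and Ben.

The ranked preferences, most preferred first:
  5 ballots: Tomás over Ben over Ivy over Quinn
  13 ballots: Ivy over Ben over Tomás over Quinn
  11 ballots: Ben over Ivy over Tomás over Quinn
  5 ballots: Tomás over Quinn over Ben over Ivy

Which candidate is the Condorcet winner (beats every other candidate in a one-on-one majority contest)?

Ben vs Quinn: 29–5
Ben vs Tomás: 24–10
Ben vs Ivy: 21–13
Ben beats every other candidate.

Ben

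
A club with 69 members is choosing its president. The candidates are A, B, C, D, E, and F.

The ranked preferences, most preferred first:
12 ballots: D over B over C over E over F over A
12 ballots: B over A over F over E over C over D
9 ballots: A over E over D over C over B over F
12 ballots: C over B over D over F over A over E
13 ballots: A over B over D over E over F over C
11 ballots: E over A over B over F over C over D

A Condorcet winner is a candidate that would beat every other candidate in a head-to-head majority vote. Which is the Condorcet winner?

B vs A: 36–33
B vs C: 48–21
B vs D: 48–21
B vs E: 49–20
B vs F: 69–0
B beats every other candidate.

B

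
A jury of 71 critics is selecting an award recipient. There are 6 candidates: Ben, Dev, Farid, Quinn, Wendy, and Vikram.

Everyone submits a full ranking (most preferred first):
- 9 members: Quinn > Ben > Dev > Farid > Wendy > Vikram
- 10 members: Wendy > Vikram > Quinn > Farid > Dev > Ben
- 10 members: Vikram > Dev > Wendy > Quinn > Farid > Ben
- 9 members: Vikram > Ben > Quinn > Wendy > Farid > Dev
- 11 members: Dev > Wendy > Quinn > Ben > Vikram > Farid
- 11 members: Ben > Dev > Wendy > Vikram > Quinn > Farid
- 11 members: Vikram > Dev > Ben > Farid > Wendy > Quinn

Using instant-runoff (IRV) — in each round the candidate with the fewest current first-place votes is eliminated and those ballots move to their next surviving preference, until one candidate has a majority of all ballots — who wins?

Round 1: Ben 11, Dev 11, Farid 0, Quinn 9, Wendy 10, Vikram 30. Farid eliminated.
Round 2: Ben 11, Dev 11, Quinn 9, Wendy 10, Vikram 30. Quinn eliminated.
Round 3: Ben 20, Dev 11, Wendy 10, Vikram 30. Wendy eliminated.
Round 4: Ben 20, Dev 11, Vikram 40. Vikram has a majority (≥36).

Vikram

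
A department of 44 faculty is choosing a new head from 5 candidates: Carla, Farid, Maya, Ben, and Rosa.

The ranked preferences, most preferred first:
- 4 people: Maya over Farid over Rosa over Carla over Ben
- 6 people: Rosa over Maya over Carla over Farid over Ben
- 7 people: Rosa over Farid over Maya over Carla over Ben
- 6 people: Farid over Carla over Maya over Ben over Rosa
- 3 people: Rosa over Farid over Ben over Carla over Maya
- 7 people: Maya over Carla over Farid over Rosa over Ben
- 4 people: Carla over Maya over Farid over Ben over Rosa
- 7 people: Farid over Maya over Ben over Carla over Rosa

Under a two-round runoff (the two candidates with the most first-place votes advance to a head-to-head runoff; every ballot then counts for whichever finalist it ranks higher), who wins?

Farid

Round 1 first-place votes: Carla 4, Farid 13, Maya 11, Ben 0, Rosa 16. Rosa and Farid advance.
Runoff: Rosa is ranked above Farid on 16 ballots, Farid above Rosa on 28.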